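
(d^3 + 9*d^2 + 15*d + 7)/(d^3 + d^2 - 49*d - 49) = (d + 1)/(d - 7)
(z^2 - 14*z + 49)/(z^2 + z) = (z^2 - 14*z + 49)/(z*(z + 1))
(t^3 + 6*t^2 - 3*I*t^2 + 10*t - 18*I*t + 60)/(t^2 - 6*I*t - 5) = (t^2 + 2*t*(3 + I) + 12*I)/(t - I)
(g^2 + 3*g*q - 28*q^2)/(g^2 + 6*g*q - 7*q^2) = (-g + 4*q)/(-g + q)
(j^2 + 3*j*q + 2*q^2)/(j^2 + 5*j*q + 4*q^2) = (j + 2*q)/(j + 4*q)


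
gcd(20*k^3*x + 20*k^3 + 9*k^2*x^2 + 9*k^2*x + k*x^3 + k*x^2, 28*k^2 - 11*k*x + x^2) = 1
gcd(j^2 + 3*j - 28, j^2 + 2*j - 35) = j + 7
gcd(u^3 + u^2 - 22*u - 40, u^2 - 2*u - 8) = u + 2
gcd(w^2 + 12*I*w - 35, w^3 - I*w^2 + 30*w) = w + 5*I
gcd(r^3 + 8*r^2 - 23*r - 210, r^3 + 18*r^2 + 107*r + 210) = r^2 + 13*r + 42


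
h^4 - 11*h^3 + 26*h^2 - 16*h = h*(h - 8)*(h - 2)*(h - 1)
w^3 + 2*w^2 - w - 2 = (w - 1)*(w + 1)*(w + 2)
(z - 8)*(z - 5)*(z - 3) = z^3 - 16*z^2 + 79*z - 120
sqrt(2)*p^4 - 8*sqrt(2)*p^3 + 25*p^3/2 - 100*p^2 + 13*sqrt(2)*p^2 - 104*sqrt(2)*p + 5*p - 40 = (p - 8)*(p + sqrt(2))*(p + 5*sqrt(2))*(sqrt(2)*p + 1/2)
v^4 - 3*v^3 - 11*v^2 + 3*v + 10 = (v - 5)*(v - 1)*(v + 1)*(v + 2)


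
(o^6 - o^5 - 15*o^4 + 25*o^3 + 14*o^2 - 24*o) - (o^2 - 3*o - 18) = o^6 - o^5 - 15*o^4 + 25*o^3 + 13*o^2 - 21*o + 18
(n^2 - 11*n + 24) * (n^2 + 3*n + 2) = n^4 - 8*n^3 - 7*n^2 + 50*n + 48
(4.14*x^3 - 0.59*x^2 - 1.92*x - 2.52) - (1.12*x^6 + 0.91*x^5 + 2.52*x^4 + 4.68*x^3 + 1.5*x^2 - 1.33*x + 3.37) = -1.12*x^6 - 0.91*x^5 - 2.52*x^4 - 0.54*x^3 - 2.09*x^2 - 0.59*x - 5.89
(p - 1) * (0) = 0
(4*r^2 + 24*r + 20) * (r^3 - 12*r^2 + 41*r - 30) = 4*r^5 - 24*r^4 - 104*r^3 + 624*r^2 + 100*r - 600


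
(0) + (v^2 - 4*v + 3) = v^2 - 4*v + 3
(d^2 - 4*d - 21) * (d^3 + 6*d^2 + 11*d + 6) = d^5 + 2*d^4 - 34*d^3 - 164*d^2 - 255*d - 126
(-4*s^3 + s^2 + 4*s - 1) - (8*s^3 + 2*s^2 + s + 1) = -12*s^3 - s^2 + 3*s - 2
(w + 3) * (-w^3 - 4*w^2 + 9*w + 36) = -w^4 - 7*w^3 - 3*w^2 + 63*w + 108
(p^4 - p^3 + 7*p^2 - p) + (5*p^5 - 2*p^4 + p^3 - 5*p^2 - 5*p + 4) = 5*p^5 - p^4 + 2*p^2 - 6*p + 4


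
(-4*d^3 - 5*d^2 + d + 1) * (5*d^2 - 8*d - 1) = -20*d^5 + 7*d^4 + 49*d^3 + 2*d^2 - 9*d - 1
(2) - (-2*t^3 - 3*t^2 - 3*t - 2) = 2*t^3 + 3*t^2 + 3*t + 4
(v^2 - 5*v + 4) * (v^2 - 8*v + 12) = v^4 - 13*v^3 + 56*v^2 - 92*v + 48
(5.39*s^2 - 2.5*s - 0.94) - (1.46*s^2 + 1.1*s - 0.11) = 3.93*s^2 - 3.6*s - 0.83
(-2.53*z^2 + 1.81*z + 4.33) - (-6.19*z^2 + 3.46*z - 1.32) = 3.66*z^2 - 1.65*z + 5.65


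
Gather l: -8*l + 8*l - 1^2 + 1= 0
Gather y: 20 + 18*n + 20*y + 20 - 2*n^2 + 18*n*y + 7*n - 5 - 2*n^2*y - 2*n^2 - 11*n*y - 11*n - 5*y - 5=-4*n^2 + 14*n + y*(-2*n^2 + 7*n + 15) + 30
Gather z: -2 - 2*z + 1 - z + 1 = -3*z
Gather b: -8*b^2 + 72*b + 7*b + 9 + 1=-8*b^2 + 79*b + 10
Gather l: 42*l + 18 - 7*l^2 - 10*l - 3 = -7*l^2 + 32*l + 15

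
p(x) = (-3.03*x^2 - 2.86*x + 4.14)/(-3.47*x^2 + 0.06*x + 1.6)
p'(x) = (-6.06*x - 2.86)/(-3.47*x^2 + 0.06*x + 1.6) + (6.94*x - 0.06)*(-3.03*x^2 - 2.86*x + 4.14)/(-3.47*x^2 + 0.06*x + 1.6)^2 = (-10.106*x^2 + 19.0356*x - 4.8244)/(12.0409*x^4 - 0.4164*x^3 - 11.1004*x^2 + 0.192*x + 2.56)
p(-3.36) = 0.54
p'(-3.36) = -0.13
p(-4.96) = 0.67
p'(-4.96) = -0.05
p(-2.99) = 0.49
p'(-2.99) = -0.17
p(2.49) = 1.10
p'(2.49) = -0.05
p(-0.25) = 3.41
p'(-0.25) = -5.46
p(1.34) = 1.13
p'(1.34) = 0.12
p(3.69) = 1.05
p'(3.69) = -0.03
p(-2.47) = 0.37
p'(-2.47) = -0.29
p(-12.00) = 0.80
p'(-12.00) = -0.01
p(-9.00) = 0.77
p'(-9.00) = -0.01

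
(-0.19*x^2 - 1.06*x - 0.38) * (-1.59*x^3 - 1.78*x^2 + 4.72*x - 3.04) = 0.3021*x^5 + 2.0236*x^4 + 1.5942*x^3 - 3.7492*x^2 + 1.4288*x + 1.1552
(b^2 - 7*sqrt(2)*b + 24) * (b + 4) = b^3 - 7*sqrt(2)*b^2 + 4*b^2 - 28*sqrt(2)*b + 24*b + 96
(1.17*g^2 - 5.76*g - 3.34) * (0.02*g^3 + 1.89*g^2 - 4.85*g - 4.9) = 0.0234*g^5 + 2.0961*g^4 - 16.6277*g^3 + 15.8904*g^2 + 44.423*g + 16.366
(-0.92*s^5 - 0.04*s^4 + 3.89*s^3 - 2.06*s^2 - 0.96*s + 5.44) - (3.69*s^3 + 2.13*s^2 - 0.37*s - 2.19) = -0.92*s^5 - 0.04*s^4 + 0.2*s^3 - 4.19*s^2 - 0.59*s + 7.63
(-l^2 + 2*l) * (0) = 0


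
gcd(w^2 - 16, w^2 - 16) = w^2 - 16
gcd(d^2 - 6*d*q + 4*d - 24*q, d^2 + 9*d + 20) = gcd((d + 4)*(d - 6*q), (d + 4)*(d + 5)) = d + 4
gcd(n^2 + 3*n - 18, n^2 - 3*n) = n - 3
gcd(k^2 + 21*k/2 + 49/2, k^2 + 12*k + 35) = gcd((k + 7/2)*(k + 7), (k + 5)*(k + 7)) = k + 7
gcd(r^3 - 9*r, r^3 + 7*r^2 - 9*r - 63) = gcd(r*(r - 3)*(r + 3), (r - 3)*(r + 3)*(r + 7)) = r^2 - 9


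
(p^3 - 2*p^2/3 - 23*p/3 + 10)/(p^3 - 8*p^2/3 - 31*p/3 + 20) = (p - 2)/(p - 4)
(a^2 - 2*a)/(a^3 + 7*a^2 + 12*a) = (a - 2)/(a^2 + 7*a + 12)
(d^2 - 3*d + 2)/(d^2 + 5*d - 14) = (d - 1)/(d + 7)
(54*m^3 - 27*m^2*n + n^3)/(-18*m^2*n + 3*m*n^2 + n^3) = (-3*m + n)/n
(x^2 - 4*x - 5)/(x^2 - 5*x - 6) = (x - 5)/(x - 6)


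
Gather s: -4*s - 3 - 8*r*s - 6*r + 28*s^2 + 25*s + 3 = -6*r + 28*s^2 + s*(21 - 8*r)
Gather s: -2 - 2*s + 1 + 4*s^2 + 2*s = 4*s^2 - 1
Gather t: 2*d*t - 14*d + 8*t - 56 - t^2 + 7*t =-14*d - t^2 + t*(2*d + 15) - 56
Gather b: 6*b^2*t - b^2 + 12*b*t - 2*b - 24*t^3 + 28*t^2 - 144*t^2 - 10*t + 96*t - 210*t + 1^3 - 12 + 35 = b^2*(6*t - 1) + b*(12*t - 2) - 24*t^3 - 116*t^2 - 124*t + 24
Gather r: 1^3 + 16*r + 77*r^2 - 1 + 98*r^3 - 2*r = 98*r^3 + 77*r^2 + 14*r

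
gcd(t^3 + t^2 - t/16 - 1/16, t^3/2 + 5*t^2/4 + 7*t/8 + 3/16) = 1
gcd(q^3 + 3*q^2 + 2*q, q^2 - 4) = q + 2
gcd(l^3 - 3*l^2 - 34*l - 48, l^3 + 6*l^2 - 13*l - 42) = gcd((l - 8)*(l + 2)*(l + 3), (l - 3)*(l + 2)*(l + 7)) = l + 2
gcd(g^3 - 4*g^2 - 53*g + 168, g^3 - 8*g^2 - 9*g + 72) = g^2 - 11*g + 24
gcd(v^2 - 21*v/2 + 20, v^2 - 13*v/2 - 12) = v - 8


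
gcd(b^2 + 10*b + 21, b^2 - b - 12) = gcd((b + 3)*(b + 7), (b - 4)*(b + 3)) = b + 3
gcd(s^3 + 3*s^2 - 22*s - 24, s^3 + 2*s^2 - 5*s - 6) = s + 1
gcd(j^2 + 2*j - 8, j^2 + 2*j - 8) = j^2 + 2*j - 8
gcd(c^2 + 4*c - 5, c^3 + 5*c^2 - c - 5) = c^2 + 4*c - 5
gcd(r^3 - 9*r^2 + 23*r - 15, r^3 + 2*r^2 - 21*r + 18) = r^2 - 4*r + 3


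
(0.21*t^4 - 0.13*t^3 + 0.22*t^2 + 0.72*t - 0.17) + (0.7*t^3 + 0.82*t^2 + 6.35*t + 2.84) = 0.21*t^4 + 0.57*t^3 + 1.04*t^2 + 7.07*t + 2.67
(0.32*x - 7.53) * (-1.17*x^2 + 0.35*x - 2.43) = -0.3744*x^3 + 8.9221*x^2 - 3.4131*x + 18.2979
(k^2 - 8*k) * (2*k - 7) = 2*k^3 - 23*k^2 + 56*k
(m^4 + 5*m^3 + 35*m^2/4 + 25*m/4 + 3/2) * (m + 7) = m^5 + 12*m^4 + 175*m^3/4 + 135*m^2/2 + 181*m/4 + 21/2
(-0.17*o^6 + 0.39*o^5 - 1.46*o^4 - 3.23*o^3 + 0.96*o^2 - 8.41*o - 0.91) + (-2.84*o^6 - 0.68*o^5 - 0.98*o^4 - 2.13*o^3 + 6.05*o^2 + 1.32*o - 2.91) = -3.01*o^6 - 0.29*o^5 - 2.44*o^4 - 5.36*o^3 + 7.01*o^2 - 7.09*o - 3.82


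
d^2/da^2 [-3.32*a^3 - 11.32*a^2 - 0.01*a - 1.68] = -19.92*a - 22.64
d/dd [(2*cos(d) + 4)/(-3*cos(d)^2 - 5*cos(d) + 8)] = 6*(sin(d)^2 - 4*cos(d) - 7)*sin(d)/(3*cos(d)^2 + 5*cos(d) - 8)^2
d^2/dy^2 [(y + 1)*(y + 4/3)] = 2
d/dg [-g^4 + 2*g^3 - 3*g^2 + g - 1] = -4*g^3 + 6*g^2 - 6*g + 1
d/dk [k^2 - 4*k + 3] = 2*k - 4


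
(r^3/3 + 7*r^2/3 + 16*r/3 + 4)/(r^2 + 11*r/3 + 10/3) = (r^2 + 5*r + 6)/(3*r + 5)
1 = 1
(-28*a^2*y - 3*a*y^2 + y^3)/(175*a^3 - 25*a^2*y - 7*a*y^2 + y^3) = y*(4*a + y)/(-25*a^2 + y^2)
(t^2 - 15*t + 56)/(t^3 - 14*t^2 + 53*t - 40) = (t - 7)/(t^2 - 6*t + 5)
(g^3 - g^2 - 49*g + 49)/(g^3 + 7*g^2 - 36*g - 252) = (g^2 - 8*g + 7)/(g^2 - 36)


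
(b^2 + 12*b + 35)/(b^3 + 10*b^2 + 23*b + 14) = (b + 5)/(b^2 + 3*b + 2)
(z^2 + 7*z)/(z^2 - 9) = z*(z + 7)/(z^2 - 9)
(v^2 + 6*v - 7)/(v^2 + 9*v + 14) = (v - 1)/(v + 2)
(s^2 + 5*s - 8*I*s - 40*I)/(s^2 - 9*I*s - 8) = (s + 5)/(s - I)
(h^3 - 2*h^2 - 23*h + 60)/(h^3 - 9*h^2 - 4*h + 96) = (h^2 + 2*h - 15)/(h^2 - 5*h - 24)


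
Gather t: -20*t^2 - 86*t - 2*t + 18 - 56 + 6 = -20*t^2 - 88*t - 32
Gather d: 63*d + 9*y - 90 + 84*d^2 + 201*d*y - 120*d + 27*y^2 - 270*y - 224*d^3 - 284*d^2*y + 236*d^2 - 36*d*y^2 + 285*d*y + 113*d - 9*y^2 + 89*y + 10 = -224*d^3 + d^2*(320 - 284*y) + d*(-36*y^2 + 486*y + 56) + 18*y^2 - 172*y - 80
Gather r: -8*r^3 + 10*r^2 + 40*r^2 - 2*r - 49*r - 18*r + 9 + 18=-8*r^3 + 50*r^2 - 69*r + 27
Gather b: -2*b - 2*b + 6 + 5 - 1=10 - 4*b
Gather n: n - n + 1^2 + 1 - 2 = 0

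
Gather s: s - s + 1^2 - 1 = 0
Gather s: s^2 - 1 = s^2 - 1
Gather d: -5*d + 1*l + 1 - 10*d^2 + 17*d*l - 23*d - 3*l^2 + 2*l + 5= -10*d^2 + d*(17*l - 28) - 3*l^2 + 3*l + 6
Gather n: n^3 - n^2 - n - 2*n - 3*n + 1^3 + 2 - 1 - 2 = n^3 - n^2 - 6*n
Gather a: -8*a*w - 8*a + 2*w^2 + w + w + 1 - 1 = a*(-8*w - 8) + 2*w^2 + 2*w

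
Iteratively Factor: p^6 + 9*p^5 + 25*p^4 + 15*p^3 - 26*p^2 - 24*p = (p + 4)*(p^5 + 5*p^4 + 5*p^3 - 5*p^2 - 6*p) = (p + 3)*(p + 4)*(p^4 + 2*p^3 - p^2 - 2*p) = (p + 2)*(p + 3)*(p + 4)*(p^3 - p) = (p - 1)*(p + 2)*(p + 3)*(p + 4)*(p^2 + p) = (p - 1)*(p + 1)*(p + 2)*(p + 3)*(p + 4)*(p)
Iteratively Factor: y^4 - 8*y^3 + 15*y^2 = (y)*(y^3 - 8*y^2 + 15*y) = y*(y - 3)*(y^2 - 5*y) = y*(y - 5)*(y - 3)*(y)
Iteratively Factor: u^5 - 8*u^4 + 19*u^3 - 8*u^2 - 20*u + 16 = (u + 1)*(u^4 - 9*u^3 + 28*u^2 - 36*u + 16) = (u - 2)*(u + 1)*(u^3 - 7*u^2 + 14*u - 8) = (u - 4)*(u - 2)*(u + 1)*(u^2 - 3*u + 2) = (u - 4)*(u - 2)^2*(u + 1)*(u - 1)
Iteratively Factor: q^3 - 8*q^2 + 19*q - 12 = (q - 1)*(q^2 - 7*q + 12) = (q - 3)*(q - 1)*(q - 4)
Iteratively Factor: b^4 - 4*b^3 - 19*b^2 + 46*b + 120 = (b + 2)*(b^3 - 6*b^2 - 7*b + 60) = (b - 5)*(b + 2)*(b^2 - b - 12) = (b - 5)*(b + 2)*(b + 3)*(b - 4)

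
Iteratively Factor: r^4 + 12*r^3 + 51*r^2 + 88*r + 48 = (r + 4)*(r^3 + 8*r^2 + 19*r + 12) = (r + 4)^2*(r^2 + 4*r + 3) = (r + 3)*(r + 4)^2*(r + 1)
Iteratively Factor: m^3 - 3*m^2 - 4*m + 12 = (m - 3)*(m^2 - 4) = (m - 3)*(m - 2)*(m + 2)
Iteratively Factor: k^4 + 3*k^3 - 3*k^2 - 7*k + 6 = (k + 3)*(k^3 - 3*k + 2) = (k + 2)*(k + 3)*(k^2 - 2*k + 1) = (k - 1)*(k + 2)*(k + 3)*(k - 1)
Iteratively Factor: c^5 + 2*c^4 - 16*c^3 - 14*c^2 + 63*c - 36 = (c - 1)*(c^4 + 3*c^3 - 13*c^2 - 27*c + 36) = (c - 1)*(c + 3)*(c^3 - 13*c + 12) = (c - 3)*(c - 1)*(c + 3)*(c^2 + 3*c - 4) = (c - 3)*(c - 1)^2*(c + 3)*(c + 4)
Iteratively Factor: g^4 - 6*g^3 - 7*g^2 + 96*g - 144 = (g - 4)*(g^3 - 2*g^2 - 15*g + 36) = (g - 4)*(g + 4)*(g^2 - 6*g + 9) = (g - 4)*(g - 3)*(g + 4)*(g - 3)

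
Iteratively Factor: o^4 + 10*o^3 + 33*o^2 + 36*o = (o + 3)*(o^3 + 7*o^2 + 12*o) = (o + 3)^2*(o^2 + 4*o) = o*(o + 3)^2*(o + 4)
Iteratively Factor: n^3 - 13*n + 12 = (n - 3)*(n^2 + 3*n - 4) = (n - 3)*(n + 4)*(n - 1)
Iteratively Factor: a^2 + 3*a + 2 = (a + 1)*(a + 2)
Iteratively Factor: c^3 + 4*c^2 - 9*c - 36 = (c - 3)*(c^2 + 7*c + 12) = (c - 3)*(c + 4)*(c + 3)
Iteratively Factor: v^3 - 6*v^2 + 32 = (v - 4)*(v^2 - 2*v - 8) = (v - 4)^2*(v + 2)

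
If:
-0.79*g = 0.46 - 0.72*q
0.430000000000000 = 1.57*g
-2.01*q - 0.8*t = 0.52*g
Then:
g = 0.27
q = 0.94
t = -2.54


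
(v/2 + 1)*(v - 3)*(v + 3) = v^3/2 + v^2 - 9*v/2 - 9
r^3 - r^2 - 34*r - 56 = (r - 7)*(r + 2)*(r + 4)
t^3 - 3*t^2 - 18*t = t*(t - 6)*(t + 3)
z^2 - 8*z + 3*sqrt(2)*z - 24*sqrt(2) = (z - 8)*(z + 3*sqrt(2))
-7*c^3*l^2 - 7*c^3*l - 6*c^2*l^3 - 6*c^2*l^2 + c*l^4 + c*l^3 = l*(-7*c + l)*(c + l)*(c*l + c)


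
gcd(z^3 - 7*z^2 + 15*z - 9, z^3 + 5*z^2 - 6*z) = z - 1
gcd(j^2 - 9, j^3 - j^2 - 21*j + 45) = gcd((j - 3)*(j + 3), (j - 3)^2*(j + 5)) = j - 3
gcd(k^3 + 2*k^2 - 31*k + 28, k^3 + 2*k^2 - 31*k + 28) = k^3 + 2*k^2 - 31*k + 28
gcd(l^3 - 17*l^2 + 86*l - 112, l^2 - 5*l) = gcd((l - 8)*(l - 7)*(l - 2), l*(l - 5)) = 1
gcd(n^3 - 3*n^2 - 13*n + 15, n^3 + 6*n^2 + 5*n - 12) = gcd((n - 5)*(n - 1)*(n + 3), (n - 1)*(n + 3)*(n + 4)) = n^2 + 2*n - 3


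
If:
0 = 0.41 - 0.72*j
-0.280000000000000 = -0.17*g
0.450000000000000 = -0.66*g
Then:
No Solution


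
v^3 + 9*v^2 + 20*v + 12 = (v + 1)*(v + 2)*(v + 6)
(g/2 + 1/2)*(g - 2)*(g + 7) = g^3/2 + 3*g^2 - 9*g/2 - 7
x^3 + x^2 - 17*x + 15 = (x - 3)*(x - 1)*(x + 5)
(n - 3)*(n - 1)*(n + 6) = n^3 + 2*n^2 - 21*n + 18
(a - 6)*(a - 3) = a^2 - 9*a + 18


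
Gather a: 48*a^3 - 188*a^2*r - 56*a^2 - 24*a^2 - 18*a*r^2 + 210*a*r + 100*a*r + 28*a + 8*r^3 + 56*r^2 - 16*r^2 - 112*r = 48*a^3 + a^2*(-188*r - 80) + a*(-18*r^2 + 310*r + 28) + 8*r^3 + 40*r^2 - 112*r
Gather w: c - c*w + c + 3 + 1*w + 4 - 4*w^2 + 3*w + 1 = 2*c - 4*w^2 + w*(4 - c) + 8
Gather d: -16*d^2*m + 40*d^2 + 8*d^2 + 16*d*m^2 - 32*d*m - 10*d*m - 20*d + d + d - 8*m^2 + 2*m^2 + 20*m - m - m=d^2*(48 - 16*m) + d*(16*m^2 - 42*m - 18) - 6*m^2 + 18*m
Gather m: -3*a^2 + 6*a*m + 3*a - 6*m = -3*a^2 + 3*a + m*(6*a - 6)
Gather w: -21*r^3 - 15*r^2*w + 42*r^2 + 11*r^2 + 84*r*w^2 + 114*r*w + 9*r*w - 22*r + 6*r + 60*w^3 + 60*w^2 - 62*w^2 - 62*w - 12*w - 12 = -21*r^3 + 53*r^2 - 16*r + 60*w^3 + w^2*(84*r - 2) + w*(-15*r^2 + 123*r - 74) - 12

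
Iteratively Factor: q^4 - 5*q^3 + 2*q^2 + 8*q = (q - 4)*(q^3 - q^2 - 2*q) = (q - 4)*(q + 1)*(q^2 - 2*q) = q*(q - 4)*(q + 1)*(q - 2)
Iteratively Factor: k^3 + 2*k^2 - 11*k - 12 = (k + 4)*(k^2 - 2*k - 3) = (k + 1)*(k + 4)*(k - 3)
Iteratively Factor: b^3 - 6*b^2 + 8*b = (b - 4)*(b^2 - 2*b) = b*(b - 4)*(b - 2)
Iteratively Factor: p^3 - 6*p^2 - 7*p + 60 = (p - 4)*(p^2 - 2*p - 15) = (p - 4)*(p + 3)*(p - 5)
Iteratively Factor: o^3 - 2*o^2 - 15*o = (o + 3)*(o^2 - 5*o) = o*(o + 3)*(o - 5)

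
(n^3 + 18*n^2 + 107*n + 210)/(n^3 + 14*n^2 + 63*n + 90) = (n + 7)/(n + 3)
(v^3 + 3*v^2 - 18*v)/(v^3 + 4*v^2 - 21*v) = (v + 6)/(v + 7)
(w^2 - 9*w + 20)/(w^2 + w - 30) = (w - 4)/(w + 6)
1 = 1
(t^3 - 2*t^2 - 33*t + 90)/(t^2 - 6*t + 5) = (t^2 + 3*t - 18)/(t - 1)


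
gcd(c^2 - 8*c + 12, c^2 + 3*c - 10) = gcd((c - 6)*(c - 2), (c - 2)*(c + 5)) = c - 2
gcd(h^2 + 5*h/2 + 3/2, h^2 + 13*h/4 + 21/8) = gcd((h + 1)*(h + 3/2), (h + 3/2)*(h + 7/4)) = h + 3/2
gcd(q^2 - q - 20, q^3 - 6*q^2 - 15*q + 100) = q^2 - q - 20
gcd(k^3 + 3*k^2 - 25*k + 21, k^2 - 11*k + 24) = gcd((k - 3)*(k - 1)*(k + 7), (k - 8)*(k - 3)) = k - 3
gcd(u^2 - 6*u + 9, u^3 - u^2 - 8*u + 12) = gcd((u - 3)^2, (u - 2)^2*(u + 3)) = 1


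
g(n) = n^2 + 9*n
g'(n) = 2*n + 9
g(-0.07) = -0.63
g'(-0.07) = 8.86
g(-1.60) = -11.84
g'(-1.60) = 5.80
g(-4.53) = -20.25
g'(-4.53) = -0.06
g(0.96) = 9.56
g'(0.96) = 10.92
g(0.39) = 3.66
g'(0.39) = 9.78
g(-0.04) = -0.36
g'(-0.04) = 8.92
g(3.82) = 48.97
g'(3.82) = 16.64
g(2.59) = 30.02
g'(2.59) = 14.18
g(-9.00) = 0.00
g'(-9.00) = -9.00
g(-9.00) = 0.00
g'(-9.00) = -9.00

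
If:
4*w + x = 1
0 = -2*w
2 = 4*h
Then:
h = 1/2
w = 0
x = 1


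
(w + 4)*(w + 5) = w^2 + 9*w + 20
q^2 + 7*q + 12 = (q + 3)*(q + 4)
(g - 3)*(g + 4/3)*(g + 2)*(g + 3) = g^4 + 10*g^3/3 - 19*g^2/3 - 30*g - 24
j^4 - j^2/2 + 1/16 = (j - 1/2)^2*(j + 1/2)^2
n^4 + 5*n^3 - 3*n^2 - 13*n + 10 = (n - 1)^2*(n + 2)*(n + 5)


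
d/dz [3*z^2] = 6*z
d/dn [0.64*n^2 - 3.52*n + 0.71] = 1.28*n - 3.52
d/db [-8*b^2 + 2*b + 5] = 2 - 16*b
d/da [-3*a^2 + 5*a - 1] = 5 - 6*a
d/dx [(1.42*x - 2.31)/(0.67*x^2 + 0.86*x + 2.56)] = (-0.9514*x^2 + 3.0954*x + 5.6218)/(0.4489*x^4 + 1.1524*x^3 + 4.17*x^2 + 4.4032*x + 6.5536)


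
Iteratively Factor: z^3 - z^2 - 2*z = (z + 1)*(z^2 - 2*z) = z*(z + 1)*(z - 2)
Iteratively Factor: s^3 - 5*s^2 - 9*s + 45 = (s - 5)*(s^2 - 9) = (s - 5)*(s - 3)*(s + 3)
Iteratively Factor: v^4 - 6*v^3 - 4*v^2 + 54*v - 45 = (v - 5)*(v^3 - v^2 - 9*v + 9) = (v - 5)*(v - 1)*(v^2 - 9) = (v - 5)*(v - 1)*(v + 3)*(v - 3)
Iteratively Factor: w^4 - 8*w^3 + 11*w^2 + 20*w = (w + 1)*(w^3 - 9*w^2 + 20*w) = (w - 4)*(w + 1)*(w^2 - 5*w) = (w - 5)*(w - 4)*(w + 1)*(w)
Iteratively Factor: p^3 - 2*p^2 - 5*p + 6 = (p - 1)*(p^2 - p - 6) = (p - 1)*(p + 2)*(p - 3)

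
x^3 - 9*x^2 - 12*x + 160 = (x - 8)*(x - 5)*(x + 4)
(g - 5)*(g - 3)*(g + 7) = g^3 - g^2 - 41*g + 105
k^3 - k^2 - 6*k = k*(k - 3)*(k + 2)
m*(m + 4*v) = m^2 + 4*m*v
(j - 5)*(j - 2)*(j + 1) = j^3 - 6*j^2 + 3*j + 10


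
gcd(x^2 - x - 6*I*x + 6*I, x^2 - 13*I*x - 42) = x - 6*I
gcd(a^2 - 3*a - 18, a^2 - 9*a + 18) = a - 6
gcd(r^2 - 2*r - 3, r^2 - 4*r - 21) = 1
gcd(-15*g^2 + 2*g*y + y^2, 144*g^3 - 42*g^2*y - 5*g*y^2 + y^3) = -3*g + y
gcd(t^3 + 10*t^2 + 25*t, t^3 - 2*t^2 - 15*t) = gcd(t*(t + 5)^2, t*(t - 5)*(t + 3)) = t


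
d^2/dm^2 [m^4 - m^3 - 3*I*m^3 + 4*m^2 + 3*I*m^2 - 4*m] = 12*m^2 + m*(-6 - 18*I) + 8 + 6*I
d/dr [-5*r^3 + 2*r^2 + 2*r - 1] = -15*r^2 + 4*r + 2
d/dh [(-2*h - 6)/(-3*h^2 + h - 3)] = 2*(3*h^2 - h - (h + 3)*(6*h - 1) + 3)/(3*h^2 - h + 3)^2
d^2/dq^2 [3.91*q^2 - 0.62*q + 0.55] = 7.82000000000000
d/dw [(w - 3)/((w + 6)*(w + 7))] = (-w^2 + 6*w + 81)/(w^4 + 26*w^3 + 253*w^2 + 1092*w + 1764)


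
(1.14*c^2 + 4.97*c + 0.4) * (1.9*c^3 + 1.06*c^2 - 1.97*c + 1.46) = 2.166*c^5 + 10.6514*c^4 + 3.7824*c^3 - 7.7025*c^2 + 6.4682*c + 0.584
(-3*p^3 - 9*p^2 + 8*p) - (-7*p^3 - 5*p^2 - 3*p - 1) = 4*p^3 - 4*p^2 + 11*p + 1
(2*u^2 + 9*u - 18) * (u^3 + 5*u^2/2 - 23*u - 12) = 2*u^5 + 14*u^4 - 83*u^3/2 - 276*u^2 + 306*u + 216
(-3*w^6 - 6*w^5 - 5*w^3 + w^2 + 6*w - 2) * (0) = 0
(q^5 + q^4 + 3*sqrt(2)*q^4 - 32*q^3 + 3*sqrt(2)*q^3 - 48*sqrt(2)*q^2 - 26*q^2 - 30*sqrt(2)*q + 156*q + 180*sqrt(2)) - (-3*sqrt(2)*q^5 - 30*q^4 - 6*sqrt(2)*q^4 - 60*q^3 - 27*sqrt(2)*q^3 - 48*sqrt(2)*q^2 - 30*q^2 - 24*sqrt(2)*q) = q^5 + 3*sqrt(2)*q^5 + 9*sqrt(2)*q^4 + 31*q^4 + 28*q^3 + 30*sqrt(2)*q^3 + 4*q^2 - 6*sqrt(2)*q + 156*q + 180*sqrt(2)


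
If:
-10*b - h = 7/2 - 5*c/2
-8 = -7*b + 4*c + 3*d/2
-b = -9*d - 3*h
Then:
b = -3*h/25 - 408/275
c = -2*h/25 - 1247/275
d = -26*h/75 - 136/825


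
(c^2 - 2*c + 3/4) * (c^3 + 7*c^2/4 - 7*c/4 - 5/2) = c^5 - c^4/4 - 9*c^3/2 + 37*c^2/16 + 59*c/16 - 15/8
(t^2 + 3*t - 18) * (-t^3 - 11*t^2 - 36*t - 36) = -t^5 - 14*t^4 - 51*t^3 + 54*t^2 + 540*t + 648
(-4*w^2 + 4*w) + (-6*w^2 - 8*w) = -10*w^2 - 4*w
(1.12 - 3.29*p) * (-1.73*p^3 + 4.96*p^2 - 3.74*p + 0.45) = 5.6917*p^4 - 18.256*p^3 + 17.8598*p^2 - 5.6693*p + 0.504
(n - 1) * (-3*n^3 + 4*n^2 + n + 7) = -3*n^4 + 7*n^3 - 3*n^2 + 6*n - 7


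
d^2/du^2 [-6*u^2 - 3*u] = -12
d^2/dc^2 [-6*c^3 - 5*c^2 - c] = -36*c - 10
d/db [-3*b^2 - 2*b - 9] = -6*b - 2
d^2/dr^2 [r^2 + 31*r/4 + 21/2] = 2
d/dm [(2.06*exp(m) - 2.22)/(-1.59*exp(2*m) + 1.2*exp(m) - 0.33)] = (3.2754*exp(2*m) - 7.0596*exp(m) + 1.9842)*exp(m)/(2.5281*exp(4*m) - 3.816*exp(3*m) + 2.4894*exp(2*m) - 0.792*exp(m) + 0.1089)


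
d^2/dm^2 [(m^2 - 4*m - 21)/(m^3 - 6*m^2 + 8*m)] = 2*(m^6 - 12*m^5 - 78*m^4 + 944*m^3 - 2772*m^2 + 3024*m - 1344)/(m^3*(m^6 - 18*m^5 + 132*m^4 - 504*m^3 + 1056*m^2 - 1152*m + 512))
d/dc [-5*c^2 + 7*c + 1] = 7 - 10*c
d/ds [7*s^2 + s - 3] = 14*s + 1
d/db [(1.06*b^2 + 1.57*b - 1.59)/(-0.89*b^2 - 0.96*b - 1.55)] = (0.3797*b^2 - 6.1162*b - 3.9599)/(0.7921*b^4 + 1.7088*b^3 + 3.6806*b^2 + 2.976*b + 2.4025)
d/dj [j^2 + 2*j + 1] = 2*j + 2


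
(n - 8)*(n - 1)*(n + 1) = n^3 - 8*n^2 - n + 8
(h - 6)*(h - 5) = h^2 - 11*h + 30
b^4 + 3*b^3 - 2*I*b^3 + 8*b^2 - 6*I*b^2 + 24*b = b*(b + 3)*(b - 4*I)*(b + 2*I)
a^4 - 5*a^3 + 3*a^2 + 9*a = a*(a - 3)^2*(a + 1)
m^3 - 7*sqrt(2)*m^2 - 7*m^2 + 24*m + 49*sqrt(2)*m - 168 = (m - 7)*(m - 4*sqrt(2))*(m - 3*sqrt(2))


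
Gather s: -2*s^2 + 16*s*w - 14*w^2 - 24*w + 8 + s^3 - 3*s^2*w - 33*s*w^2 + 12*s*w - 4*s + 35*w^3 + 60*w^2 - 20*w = s^3 + s^2*(-3*w - 2) + s*(-33*w^2 + 28*w - 4) + 35*w^3 + 46*w^2 - 44*w + 8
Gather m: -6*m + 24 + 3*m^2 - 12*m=3*m^2 - 18*m + 24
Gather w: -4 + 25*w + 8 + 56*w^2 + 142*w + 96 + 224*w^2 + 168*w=280*w^2 + 335*w + 100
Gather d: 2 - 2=0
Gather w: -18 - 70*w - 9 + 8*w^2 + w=8*w^2 - 69*w - 27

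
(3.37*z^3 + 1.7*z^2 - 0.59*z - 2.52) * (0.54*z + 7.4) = 1.8198*z^4 + 25.856*z^3 + 12.2614*z^2 - 5.7268*z - 18.648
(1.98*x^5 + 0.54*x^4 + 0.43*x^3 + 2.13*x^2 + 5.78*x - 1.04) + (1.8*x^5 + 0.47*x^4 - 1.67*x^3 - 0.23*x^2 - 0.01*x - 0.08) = 3.78*x^5 + 1.01*x^4 - 1.24*x^3 + 1.9*x^2 + 5.77*x - 1.12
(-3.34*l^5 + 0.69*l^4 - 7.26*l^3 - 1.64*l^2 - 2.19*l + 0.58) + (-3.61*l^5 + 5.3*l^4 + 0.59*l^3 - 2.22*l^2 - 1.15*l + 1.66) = -6.95*l^5 + 5.99*l^4 - 6.67*l^3 - 3.86*l^2 - 3.34*l + 2.24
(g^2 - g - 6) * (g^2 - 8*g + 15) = g^4 - 9*g^3 + 17*g^2 + 33*g - 90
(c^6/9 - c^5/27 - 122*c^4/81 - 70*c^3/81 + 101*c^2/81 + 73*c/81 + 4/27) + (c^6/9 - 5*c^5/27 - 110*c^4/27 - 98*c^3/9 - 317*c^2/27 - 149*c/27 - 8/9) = 2*c^6/9 - 2*c^5/9 - 452*c^4/81 - 952*c^3/81 - 850*c^2/81 - 374*c/81 - 20/27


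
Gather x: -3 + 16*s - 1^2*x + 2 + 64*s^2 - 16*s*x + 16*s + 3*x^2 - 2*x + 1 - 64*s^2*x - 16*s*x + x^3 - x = 64*s^2 + 32*s + x^3 + 3*x^2 + x*(-64*s^2 - 32*s - 4)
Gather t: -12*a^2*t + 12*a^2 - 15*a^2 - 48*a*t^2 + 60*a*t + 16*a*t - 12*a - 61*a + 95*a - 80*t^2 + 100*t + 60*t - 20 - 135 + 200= -3*a^2 + 22*a + t^2*(-48*a - 80) + t*(-12*a^2 + 76*a + 160) + 45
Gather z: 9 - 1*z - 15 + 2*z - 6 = z - 12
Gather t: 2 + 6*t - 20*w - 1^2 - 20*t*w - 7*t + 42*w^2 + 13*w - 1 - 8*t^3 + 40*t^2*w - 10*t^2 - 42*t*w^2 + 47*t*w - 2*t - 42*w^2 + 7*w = -8*t^3 + t^2*(40*w - 10) + t*(-42*w^2 + 27*w - 3)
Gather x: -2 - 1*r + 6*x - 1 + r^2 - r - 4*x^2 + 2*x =r^2 - 2*r - 4*x^2 + 8*x - 3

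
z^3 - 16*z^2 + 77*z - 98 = (z - 7)^2*(z - 2)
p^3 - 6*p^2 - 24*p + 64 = (p - 8)*(p - 2)*(p + 4)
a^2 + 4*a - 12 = (a - 2)*(a + 6)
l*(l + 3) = l^2 + 3*l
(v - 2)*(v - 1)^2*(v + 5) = v^4 + v^3 - 15*v^2 + 23*v - 10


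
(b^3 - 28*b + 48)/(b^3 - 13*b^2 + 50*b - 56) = (b + 6)/(b - 7)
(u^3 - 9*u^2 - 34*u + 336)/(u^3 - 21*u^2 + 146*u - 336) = (u + 6)/(u - 6)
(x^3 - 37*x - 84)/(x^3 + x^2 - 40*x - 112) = (x + 3)/(x + 4)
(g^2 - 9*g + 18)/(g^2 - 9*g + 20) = (g^2 - 9*g + 18)/(g^2 - 9*g + 20)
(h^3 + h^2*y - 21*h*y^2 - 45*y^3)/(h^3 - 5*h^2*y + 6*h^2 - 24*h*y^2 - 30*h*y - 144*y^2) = (-h^2 + 2*h*y + 15*y^2)/(-h^2 + 8*h*y - 6*h + 48*y)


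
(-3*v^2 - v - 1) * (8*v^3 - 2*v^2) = -24*v^5 - 2*v^4 - 6*v^3 + 2*v^2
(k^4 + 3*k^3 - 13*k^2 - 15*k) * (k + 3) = k^5 + 6*k^4 - 4*k^3 - 54*k^2 - 45*k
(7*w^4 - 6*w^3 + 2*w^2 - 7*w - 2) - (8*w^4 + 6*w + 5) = -w^4 - 6*w^3 + 2*w^2 - 13*w - 7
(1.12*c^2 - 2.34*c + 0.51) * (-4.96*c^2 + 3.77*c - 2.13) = -5.5552*c^4 + 15.8288*c^3 - 13.737*c^2 + 6.9069*c - 1.0863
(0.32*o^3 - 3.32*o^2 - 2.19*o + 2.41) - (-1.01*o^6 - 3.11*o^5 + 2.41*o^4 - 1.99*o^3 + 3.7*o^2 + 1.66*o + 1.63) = 1.01*o^6 + 3.11*o^5 - 2.41*o^4 + 2.31*o^3 - 7.02*o^2 - 3.85*o + 0.78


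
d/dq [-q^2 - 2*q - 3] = -2*q - 2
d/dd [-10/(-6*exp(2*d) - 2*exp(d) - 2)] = (-30*exp(d) - 5)*exp(d)/(3*exp(2*d) + exp(d) + 1)^2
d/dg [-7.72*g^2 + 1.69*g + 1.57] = 1.69 - 15.44*g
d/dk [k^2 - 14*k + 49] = 2*k - 14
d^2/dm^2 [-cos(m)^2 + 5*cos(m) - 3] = -5*cos(m) + 2*cos(2*m)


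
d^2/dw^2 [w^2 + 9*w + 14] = 2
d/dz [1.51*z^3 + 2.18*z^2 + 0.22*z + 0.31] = 4.53*z^2 + 4.36*z + 0.22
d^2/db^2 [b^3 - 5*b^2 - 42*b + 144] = 6*b - 10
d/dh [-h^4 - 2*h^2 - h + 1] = -4*h^3 - 4*h - 1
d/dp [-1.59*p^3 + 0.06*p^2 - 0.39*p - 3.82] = -4.77*p^2 + 0.12*p - 0.39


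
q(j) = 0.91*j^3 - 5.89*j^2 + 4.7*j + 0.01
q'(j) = 2.73*j^2 - 11.78*j + 4.7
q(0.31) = 0.93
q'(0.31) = 1.31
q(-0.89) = -9.48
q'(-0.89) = 17.35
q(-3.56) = -132.43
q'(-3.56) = 81.24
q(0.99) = -0.23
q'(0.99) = -4.29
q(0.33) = 0.95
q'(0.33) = 1.11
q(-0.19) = -1.10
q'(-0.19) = 7.04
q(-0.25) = -1.55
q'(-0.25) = 7.82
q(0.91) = 0.10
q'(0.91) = -3.76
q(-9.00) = -1182.77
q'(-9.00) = 331.85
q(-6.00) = -436.79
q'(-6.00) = 173.66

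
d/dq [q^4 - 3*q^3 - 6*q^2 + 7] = q*(4*q^2 - 9*q - 12)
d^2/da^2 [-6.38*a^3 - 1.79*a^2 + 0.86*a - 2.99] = -38.28*a - 3.58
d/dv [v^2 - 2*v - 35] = 2*v - 2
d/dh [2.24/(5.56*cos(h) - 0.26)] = 12.4544*sin(h)/(5.56*cos(h) - 0.26)^2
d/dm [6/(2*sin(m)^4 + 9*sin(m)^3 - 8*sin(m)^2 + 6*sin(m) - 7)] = 6*(-8*sin(m)^3 - 27*sin(m)^2 + 16*sin(m) - 6)*cos(m)/(2*sin(m)^4 + 9*sin(m)^3 - 8*sin(m)^2 + 6*sin(m) - 7)^2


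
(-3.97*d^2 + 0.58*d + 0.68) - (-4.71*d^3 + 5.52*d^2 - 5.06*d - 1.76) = 4.71*d^3 - 9.49*d^2 + 5.64*d + 2.44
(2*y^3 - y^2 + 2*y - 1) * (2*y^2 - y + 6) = 4*y^5 - 4*y^4 + 17*y^3 - 10*y^2 + 13*y - 6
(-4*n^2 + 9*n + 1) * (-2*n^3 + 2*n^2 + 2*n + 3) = 8*n^5 - 26*n^4 + 8*n^3 + 8*n^2 + 29*n + 3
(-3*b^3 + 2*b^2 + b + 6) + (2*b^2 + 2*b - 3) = -3*b^3 + 4*b^2 + 3*b + 3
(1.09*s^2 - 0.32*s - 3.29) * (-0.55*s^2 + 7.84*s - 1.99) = -0.5995*s^4 + 8.7216*s^3 - 2.8684*s^2 - 25.1568*s + 6.5471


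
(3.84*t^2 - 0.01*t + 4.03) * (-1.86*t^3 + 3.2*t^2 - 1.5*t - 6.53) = -7.1424*t^5 + 12.3066*t^4 - 13.2878*t^3 - 12.1642*t^2 - 5.9797*t - 26.3159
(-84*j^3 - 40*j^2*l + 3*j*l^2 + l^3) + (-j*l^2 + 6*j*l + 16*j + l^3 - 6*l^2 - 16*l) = -84*j^3 - 40*j^2*l + 2*j*l^2 + 6*j*l + 16*j + 2*l^3 - 6*l^2 - 16*l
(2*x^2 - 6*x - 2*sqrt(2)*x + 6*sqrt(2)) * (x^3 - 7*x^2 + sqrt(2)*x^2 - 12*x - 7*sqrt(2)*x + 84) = 2*x^5 - 20*x^4 + 14*x^3 + 24*sqrt(2)*x^2 + 280*x^2 - 588*x - 240*sqrt(2)*x + 504*sqrt(2)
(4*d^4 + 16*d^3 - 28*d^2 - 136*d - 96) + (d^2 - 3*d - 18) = 4*d^4 + 16*d^3 - 27*d^2 - 139*d - 114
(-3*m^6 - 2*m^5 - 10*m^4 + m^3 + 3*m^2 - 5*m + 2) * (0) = 0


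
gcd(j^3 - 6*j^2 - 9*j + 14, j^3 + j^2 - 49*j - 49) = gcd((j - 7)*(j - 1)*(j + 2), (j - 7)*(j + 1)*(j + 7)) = j - 7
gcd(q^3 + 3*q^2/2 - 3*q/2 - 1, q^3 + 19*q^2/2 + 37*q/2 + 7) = q^2 + 5*q/2 + 1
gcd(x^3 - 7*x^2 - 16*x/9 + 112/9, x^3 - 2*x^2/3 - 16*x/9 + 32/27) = x^2 - 16/9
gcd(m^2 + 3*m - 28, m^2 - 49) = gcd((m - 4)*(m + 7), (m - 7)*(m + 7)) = m + 7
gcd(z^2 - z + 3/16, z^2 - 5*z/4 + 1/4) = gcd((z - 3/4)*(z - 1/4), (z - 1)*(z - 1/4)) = z - 1/4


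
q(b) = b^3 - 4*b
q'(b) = 3*b^2 - 4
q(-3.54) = -30.20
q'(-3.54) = 33.59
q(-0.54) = 2.00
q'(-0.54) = -3.13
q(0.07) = -0.28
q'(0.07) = -3.99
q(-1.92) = 0.60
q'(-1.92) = 7.06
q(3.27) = 21.89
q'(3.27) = 28.08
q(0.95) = -2.94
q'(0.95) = -1.29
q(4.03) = 49.33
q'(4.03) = 44.72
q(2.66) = 8.18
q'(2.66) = 17.23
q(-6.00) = -192.00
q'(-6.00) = 104.00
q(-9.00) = -693.00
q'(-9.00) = 239.00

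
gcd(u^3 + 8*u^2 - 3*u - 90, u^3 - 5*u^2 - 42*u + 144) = u^2 + 3*u - 18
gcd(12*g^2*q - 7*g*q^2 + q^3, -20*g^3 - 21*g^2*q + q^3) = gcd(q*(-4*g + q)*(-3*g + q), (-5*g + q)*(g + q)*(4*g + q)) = 1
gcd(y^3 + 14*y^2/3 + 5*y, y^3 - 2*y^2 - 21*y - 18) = y + 3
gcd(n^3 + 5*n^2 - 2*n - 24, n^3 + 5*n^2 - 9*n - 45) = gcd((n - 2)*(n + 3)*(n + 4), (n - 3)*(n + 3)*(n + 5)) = n + 3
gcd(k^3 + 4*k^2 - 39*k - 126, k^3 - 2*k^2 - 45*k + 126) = k^2 + k - 42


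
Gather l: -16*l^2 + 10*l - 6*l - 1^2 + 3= -16*l^2 + 4*l + 2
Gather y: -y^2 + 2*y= -y^2 + 2*y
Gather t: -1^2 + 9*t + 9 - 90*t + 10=18 - 81*t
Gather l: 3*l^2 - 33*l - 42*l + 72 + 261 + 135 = 3*l^2 - 75*l + 468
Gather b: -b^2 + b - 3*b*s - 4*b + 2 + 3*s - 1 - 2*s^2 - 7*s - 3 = -b^2 + b*(-3*s - 3) - 2*s^2 - 4*s - 2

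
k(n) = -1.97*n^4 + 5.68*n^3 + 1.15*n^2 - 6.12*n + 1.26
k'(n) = -7.88*n^3 + 17.04*n^2 + 2.3*n - 6.12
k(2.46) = 5.58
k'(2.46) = -14.65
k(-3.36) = -431.74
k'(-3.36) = 477.44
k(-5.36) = -2433.58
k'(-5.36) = 1684.55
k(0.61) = -1.03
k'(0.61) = -0.17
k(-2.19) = -84.80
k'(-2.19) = 153.34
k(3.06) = -16.68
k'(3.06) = -65.31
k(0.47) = -0.87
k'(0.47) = -2.09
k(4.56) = -315.94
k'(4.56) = -388.48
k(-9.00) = -16916.40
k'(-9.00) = 7097.94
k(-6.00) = -3700.62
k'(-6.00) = 2295.60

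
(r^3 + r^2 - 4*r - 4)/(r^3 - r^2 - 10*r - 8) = (r - 2)/(r - 4)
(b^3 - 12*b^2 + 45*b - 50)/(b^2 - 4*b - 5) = (b^2 - 7*b + 10)/(b + 1)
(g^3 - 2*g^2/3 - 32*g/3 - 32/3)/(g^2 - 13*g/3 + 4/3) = (3*g^2 + 10*g + 8)/(3*g - 1)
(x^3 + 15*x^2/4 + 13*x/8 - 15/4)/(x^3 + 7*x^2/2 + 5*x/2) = (4*x^2 + 5*x - 6)/(4*x*(x + 1))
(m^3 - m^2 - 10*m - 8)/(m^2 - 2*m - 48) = (-m^3 + m^2 + 10*m + 8)/(-m^2 + 2*m + 48)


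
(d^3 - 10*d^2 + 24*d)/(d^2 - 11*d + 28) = d*(d - 6)/(d - 7)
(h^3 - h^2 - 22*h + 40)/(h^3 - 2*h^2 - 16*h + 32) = (h + 5)/(h + 4)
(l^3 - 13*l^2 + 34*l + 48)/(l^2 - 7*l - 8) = l - 6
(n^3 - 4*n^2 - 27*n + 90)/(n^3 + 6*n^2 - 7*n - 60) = (n - 6)/(n + 4)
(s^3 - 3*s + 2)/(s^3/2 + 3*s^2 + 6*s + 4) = 2*(s^2 - 2*s + 1)/(s^2 + 4*s + 4)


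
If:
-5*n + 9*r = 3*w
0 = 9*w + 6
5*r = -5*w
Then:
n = 8/5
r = 2/3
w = -2/3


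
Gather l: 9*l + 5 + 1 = 9*l + 6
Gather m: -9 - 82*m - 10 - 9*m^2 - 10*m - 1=-9*m^2 - 92*m - 20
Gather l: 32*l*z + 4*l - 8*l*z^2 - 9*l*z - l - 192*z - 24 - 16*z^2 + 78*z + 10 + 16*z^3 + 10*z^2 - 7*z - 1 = l*(-8*z^2 + 23*z + 3) + 16*z^3 - 6*z^2 - 121*z - 15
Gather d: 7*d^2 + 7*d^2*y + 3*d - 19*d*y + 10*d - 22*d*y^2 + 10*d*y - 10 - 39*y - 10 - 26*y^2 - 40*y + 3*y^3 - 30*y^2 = d^2*(7*y + 7) + d*(-22*y^2 - 9*y + 13) + 3*y^3 - 56*y^2 - 79*y - 20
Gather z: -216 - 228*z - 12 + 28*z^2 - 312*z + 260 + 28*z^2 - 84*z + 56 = 56*z^2 - 624*z + 88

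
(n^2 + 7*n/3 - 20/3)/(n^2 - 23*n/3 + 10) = (n + 4)/(n - 6)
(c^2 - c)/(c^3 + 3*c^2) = (c - 1)/(c*(c + 3))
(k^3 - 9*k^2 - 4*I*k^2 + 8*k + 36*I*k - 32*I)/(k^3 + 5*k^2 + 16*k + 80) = (k^2 - 9*k + 8)/(k^2 + k*(5 + 4*I) + 20*I)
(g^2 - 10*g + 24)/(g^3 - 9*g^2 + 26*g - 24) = (g - 6)/(g^2 - 5*g + 6)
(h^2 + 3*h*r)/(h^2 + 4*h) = (h + 3*r)/(h + 4)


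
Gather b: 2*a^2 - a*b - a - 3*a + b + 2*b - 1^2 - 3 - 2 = 2*a^2 - 4*a + b*(3 - a) - 6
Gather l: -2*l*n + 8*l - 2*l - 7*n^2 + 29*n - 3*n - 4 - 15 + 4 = l*(6 - 2*n) - 7*n^2 + 26*n - 15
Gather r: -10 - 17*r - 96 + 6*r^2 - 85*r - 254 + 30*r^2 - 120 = 36*r^2 - 102*r - 480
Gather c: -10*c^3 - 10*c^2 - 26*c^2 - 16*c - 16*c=-10*c^3 - 36*c^2 - 32*c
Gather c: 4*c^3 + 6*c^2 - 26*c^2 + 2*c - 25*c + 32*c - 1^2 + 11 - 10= 4*c^3 - 20*c^2 + 9*c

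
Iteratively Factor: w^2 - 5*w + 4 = (w - 4)*(w - 1)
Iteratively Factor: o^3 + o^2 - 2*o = (o + 2)*(o^2 - o) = (o - 1)*(o + 2)*(o)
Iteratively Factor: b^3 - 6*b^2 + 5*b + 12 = (b - 3)*(b^2 - 3*b - 4) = (b - 4)*(b - 3)*(b + 1)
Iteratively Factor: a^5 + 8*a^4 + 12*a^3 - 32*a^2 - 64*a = (a)*(a^4 + 8*a^3 + 12*a^2 - 32*a - 64) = a*(a + 4)*(a^3 + 4*a^2 - 4*a - 16) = a*(a + 4)^2*(a^2 - 4) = a*(a + 2)*(a + 4)^2*(a - 2)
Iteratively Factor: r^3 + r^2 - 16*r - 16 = (r + 4)*(r^2 - 3*r - 4) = (r - 4)*(r + 4)*(r + 1)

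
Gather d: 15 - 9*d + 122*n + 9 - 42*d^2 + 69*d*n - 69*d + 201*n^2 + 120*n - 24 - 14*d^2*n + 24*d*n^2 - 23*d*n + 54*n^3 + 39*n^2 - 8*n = d^2*(-14*n - 42) + d*(24*n^2 + 46*n - 78) + 54*n^3 + 240*n^2 + 234*n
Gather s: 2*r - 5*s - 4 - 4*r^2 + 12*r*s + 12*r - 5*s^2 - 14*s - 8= -4*r^2 + 14*r - 5*s^2 + s*(12*r - 19) - 12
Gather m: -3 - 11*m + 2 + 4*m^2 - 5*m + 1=4*m^2 - 16*m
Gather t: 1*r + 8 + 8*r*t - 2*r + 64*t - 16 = -r + t*(8*r + 64) - 8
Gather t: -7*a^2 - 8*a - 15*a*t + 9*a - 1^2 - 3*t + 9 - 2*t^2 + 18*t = -7*a^2 + a - 2*t^2 + t*(15 - 15*a) + 8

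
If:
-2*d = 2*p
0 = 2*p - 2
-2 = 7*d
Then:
No Solution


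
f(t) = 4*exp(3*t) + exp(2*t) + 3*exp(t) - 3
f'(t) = 12*exp(3*t) + 2*exp(2*t) + 3*exp(t)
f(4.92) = 10305178.30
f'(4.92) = 30895952.16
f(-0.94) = -1.44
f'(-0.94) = 2.19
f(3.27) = 73628.17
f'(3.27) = 220043.35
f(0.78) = 49.83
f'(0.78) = 140.64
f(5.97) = 240189221.88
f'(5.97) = 720412048.92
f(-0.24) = 1.93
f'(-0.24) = 9.44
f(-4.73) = -2.97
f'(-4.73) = 0.03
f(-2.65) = -2.78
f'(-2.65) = 0.23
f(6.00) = 262803838.63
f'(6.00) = 788246349.52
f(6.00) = 262803838.63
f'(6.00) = 788246349.52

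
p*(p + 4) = p^2 + 4*p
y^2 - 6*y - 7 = (y - 7)*(y + 1)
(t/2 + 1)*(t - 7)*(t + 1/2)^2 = t^4/2 - 2*t^3 - 75*t^2/8 - 61*t/8 - 7/4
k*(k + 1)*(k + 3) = k^3 + 4*k^2 + 3*k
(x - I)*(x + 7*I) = x^2 + 6*I*x + 7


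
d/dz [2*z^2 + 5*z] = 4*z + 5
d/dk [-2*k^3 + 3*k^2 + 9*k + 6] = -6*k^2 + 6*k + 9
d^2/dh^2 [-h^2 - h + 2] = -2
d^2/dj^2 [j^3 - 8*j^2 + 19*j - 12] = 6*j - 16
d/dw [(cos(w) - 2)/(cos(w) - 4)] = 2*sin(w)/(cos(w) - 4)^2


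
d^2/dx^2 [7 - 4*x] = 0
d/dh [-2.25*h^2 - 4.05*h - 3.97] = -4.5*h - 4.05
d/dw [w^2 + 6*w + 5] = 2*w + 6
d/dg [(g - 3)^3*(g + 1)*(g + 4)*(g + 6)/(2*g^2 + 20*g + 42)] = (2*g^7 + 28*g^6 + 65*g^5 - 471*g^4 - 1716*g^3 + 1782*g^2 + 9153*g + 405)/(g^4 + 20*g^3 + 142*g^2 + 420*g + 441)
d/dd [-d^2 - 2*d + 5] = -2*d - 2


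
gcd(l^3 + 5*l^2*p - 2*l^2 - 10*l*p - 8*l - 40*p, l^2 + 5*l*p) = l + 5*p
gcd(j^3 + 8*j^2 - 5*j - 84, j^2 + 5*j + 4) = j + 4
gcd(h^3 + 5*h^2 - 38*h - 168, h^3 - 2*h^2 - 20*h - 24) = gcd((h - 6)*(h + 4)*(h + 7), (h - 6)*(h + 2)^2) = h - 6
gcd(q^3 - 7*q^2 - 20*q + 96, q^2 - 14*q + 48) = q - 8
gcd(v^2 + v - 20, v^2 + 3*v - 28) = v - 4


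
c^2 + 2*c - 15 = (c - 3)*(c + 5)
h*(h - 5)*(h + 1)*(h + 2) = h^4 - 2*h^3 - 13*h^2 - 10*h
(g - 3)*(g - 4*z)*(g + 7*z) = g^3 + 3*g^2*z - 3*g^2 - 28*g*z^2 - 9*g*z + 84*z^2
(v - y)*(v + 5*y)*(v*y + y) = v^3*y + 4*v^2*y^2 + v^2*y - 5*v*y^3 + 4*v*y^2 - 5*y^3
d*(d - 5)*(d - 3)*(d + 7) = d^4 - d^3 - 41*d^2 + 105*d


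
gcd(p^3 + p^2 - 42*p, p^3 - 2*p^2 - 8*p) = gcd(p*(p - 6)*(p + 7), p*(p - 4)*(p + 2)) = p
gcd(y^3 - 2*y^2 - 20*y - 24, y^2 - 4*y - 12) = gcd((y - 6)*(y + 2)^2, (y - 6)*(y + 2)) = y^2 - 4*y - 12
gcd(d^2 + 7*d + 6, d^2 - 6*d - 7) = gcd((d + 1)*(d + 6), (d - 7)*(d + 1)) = d + 1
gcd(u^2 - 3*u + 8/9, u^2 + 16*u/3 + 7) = 1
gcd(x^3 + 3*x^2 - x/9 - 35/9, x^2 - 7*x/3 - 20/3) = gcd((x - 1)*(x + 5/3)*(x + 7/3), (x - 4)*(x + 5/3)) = x + 5/3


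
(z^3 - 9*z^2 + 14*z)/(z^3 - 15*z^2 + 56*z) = (z - 2)/(z - 8)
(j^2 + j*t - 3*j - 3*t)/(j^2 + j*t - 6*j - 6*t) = (j - 3)/(j - 6)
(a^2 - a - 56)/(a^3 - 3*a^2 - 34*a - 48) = (a + 7)/(a^2 + 5*a + 6)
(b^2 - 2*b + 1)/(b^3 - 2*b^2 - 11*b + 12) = (b - 1)/(b^2 - b - 12)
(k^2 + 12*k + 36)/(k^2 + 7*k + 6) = (k + 6)/(k + 1)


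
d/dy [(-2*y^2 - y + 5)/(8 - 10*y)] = (10*y^2 - 16*y + 21)/(2*(25*y^2 - 40*y + 16))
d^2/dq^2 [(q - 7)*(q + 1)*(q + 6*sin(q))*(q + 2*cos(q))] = -6*q^3*sin(q) - 2*q^3*cos(q) + 24*q^2*sin(q) - 24*q^2*sin(2*q) + 48*q^2*cos(q) + 12*q^2 + 126*q*sin(q) + 144*q*sin(2*q) - 118*q*cos(q) + 48*q*cos(2*q) - 36*q - 44*sin(q) + 180*sin(2*q) - 108*cos(q) - 144*cos(2*q) - 14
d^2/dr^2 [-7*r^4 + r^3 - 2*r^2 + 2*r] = -84*r^2 + 6*r - 4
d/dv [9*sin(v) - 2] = 9*cos(v)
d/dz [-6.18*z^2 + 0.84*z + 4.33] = 0.84 - 12.36*z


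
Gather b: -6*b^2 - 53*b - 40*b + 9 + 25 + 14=-6*b^2 - 93*b + 48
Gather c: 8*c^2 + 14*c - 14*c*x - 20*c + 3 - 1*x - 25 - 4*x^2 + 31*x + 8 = 8*c^2 + c*(-14*x - 6) - 4*x^2 + 30*x - 14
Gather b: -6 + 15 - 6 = 3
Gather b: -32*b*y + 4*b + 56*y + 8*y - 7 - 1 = b*(4 - 32*y) + 64*y - 8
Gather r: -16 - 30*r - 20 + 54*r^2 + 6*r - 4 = 54*r^2 - 24*r - 40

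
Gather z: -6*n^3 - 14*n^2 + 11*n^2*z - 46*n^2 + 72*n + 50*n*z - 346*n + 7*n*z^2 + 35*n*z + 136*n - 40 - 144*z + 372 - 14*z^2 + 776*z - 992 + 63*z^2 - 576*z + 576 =-6*n^3 - 60*n^2 - 138*n + z^2*(7*n + 49) + z*(11*n^2 + 85*n + 56) - 84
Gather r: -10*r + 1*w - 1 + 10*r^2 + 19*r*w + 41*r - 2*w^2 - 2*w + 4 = 10*r^2 + r*(19*w + 31) - 2*w^2 - w + 3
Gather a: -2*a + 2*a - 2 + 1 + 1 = 0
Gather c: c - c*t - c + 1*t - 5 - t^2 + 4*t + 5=-c*t - t^2 + 5*t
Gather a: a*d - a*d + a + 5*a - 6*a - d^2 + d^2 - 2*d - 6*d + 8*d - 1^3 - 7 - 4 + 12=0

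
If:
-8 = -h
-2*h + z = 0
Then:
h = 8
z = 16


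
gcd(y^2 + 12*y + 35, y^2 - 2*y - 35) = y + 5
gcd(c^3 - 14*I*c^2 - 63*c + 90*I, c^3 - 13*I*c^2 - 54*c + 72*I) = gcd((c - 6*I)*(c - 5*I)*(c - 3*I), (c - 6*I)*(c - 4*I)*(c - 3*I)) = c^2 - 9*I*c - 18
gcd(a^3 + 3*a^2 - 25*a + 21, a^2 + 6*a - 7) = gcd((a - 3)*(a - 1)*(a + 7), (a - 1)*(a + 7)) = a^2 + 6*a - 7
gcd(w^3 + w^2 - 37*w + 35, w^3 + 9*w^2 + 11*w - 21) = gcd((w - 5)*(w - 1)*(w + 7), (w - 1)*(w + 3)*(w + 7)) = w^2 + 6*w - 7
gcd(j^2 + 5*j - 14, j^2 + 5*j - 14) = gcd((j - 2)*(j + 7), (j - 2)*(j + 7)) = j^2 + 5*j - 14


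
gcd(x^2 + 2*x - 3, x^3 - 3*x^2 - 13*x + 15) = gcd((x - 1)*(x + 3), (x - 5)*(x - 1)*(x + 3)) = x^2 + 2*x - 3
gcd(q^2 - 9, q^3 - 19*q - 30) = q + 3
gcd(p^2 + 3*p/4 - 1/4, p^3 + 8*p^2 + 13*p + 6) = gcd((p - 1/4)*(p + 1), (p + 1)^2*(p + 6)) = p + 1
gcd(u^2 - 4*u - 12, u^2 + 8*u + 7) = 1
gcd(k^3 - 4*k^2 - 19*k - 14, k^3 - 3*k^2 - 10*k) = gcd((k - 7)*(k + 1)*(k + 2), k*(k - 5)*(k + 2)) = k + 2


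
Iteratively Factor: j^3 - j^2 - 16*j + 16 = (j + 4)*(j^2 - 5*j + 4) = (j - 1)*(j + 4)*(j - 4)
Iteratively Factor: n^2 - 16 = (n - 4)*(n + 4)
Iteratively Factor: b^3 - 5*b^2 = (b - 5)*(b^2) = b*(b - 5)*(b)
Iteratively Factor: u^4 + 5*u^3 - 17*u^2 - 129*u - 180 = (u + 3)*(u^3 + 2*u^2 - 23*u - 60) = (u - 5)*(u + 3)*(u^2 + 7*u + 12) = (u - 5)*(u + 3)^2*(u + 4)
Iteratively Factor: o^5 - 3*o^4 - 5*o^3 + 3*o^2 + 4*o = (o)*(o^4 - 3*o^3 - 5*o^2 + 3*o + 4) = o*(o + 1)*(o^3 - 4*o^2 - o + 4) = o*(o - 1)*(o + 1)*(o^2 - 3*o - 4) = o*(o - 1)*(o + 1)^2*(o - 4)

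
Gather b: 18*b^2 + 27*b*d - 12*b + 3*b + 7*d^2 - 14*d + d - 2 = 18*b^2 + b*(27*d - 9) + 7*d^2 - 13*d - 2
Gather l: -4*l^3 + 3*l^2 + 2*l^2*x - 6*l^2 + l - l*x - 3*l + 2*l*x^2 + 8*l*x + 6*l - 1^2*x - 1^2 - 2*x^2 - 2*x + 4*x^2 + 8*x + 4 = -4*l^3 + l^2*(2*x - 3) + l*(2*x^2 + 7*x + 4) + 2*x^2 + 5*x + 3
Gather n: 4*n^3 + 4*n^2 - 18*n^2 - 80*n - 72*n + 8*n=4*n^3 - 14*n^2 - 144*n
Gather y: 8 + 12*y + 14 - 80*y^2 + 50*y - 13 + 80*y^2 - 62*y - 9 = 0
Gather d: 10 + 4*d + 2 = 4*d + 12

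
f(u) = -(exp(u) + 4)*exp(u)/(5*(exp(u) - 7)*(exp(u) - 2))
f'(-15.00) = 0.00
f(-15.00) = 0.00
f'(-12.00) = 0.00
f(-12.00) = 0.00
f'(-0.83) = -0.05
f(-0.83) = -0.04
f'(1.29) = 0.33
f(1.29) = 1.01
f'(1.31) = 0.44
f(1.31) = 1.02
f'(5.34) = 0.01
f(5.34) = -0.21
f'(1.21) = -0.10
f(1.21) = 1.00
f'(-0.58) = -0.09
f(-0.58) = -0.06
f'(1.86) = 59.42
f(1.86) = 5.25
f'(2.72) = 0.66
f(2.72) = -0.54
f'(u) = -(exp(u) + 4)*exp(u)/(5*(exp(u) - 7)*(exp(u) - 2)) - exp(2*u)/(5*(exp(u) - 7)*(exp(u) - 2)) + (exp(u) + 4)*exp(2*u)/(5*(exp(u) - 7)*(exp(u) - 2)^2) + (exp(u) + 4)*exp(2*u)/(5*(exp(u) - 7)^2*(exp(u) - 2)) = (13*exp(2*u) - 28*exp(u) - 56)*exp(u)/(5*(exp(4*u) - 18*exp(3*u) + 109*exp(2*u) - 252*exp(u) + 196))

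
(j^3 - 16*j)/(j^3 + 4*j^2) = (j - 4)/j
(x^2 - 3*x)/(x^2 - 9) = x/(x + 3)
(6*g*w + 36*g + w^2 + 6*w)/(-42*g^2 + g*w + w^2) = (6*g*w + 36*g + w^2 + 6*w)/(-42*g^2 + g*w + w^2)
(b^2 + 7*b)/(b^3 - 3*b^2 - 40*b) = (b + 7)/(b^2 - 3*b - 40)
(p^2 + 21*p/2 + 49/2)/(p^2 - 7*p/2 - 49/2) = (p + 7)/(p - 7)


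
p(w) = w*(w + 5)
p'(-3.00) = -1.00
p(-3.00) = -6.00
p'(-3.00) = -1.00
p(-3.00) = -6.00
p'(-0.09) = 4.82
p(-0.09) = -0.44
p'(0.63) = 6.26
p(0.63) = 3.55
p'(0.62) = 6.24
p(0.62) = 3.48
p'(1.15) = 7.30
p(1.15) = 7.07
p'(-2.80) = -0.60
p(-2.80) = -6.16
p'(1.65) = 8.30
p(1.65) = 10.97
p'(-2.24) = 0.52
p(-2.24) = -6.18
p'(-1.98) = 1.04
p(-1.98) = -5.98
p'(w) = 2*w + 5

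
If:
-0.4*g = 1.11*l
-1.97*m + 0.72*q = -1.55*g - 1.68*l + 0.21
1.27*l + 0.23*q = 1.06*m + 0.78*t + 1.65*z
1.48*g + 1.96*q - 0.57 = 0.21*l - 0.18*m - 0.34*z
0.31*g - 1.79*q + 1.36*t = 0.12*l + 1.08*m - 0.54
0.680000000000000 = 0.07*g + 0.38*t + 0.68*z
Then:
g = -1.89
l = 0.68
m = -0.34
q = 1.84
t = 2.24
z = -0.06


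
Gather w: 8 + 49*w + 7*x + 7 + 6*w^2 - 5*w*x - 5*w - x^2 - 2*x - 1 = 6*w^2 + w*(44 - 5*x) - x^2 + 5*x + 14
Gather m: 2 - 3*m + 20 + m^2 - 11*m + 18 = m^2 - 14*m + 40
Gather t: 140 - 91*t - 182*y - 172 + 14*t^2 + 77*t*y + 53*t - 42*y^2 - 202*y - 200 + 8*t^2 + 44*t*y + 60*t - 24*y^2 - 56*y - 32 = 22*t^2 + t*(121*y + 22) - 66*y^2 - 440*y - 264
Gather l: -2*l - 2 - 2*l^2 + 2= -2*l^2 - 2*l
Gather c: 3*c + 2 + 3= 3*c + 5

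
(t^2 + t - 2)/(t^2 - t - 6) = (t - 1)/(t - 3)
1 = 1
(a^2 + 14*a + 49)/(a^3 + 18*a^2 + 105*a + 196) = 1/(a + 4)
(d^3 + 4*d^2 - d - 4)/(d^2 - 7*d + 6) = (d^2 + 5*d + 4)/(d - 6)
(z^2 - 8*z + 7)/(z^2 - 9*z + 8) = (z - 7)/(z - 8)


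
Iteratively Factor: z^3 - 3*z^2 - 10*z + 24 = (z + 3)*(z^2 - 6*z + 8) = (z - 2)*(z + 3)*(z - 4)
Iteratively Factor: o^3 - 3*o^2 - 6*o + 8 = (o - 4)*(o^2 + o - 2) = (o - 4)*(o - 1)*(o + 2)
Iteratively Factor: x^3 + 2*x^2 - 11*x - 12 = (x + 4)*(x^2 - 2*x - 3) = (x + 1)*(x + 4)*(x - 3)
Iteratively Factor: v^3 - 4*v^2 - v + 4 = (v + 1)*(v^2 - 5*v + 4) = (v - 1)*(v + 1)*(v - 4)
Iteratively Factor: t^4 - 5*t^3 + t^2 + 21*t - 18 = (t + 2)*(t^3 - 7*t^2 + 15*t - 9) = (t - 1)*(t + 2)*(t^2 - 6*t + 9) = (t - 3)*(t - 1)*(t + 2)*(t - 3)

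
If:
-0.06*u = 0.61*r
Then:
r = -0.0983606557377049*u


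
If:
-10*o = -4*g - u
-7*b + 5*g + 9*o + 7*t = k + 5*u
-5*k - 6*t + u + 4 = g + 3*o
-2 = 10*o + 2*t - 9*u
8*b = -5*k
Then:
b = 2710*u/243 - 365/243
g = 50/243 - 3269*u/486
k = 584/243 - 4336*u/243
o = 20/243 - 1259*u/486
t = 4241*u/243 - 343/243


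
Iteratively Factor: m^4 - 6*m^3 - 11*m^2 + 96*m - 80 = (m - 1)*(m^3 - 5*m^2 - 16*m + 80) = (m - 1)*(m + 4)*(m^2 - 9*m + 20) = (m - 5)*(m - 1)*(m + 4)*(m - 4)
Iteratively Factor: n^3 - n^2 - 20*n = (n)*(n^2 - n - 20) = n*(n - 5)*(n + 4)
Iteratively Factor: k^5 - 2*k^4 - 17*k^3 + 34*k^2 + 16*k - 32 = (k - 2)*(k^4 - 17*k^2 + 16) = (k - 4)*(k - 2)*(k^3 + 4*k^2 - k - 4) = (k - 4)*(k - 2)*(k - 1)*(k^2 + 5*k + 4) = (k - 4)*(k - 2)*(k - 1)*(k + 4)*(k + 1)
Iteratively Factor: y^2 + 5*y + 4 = (y + 4)*(y + 1)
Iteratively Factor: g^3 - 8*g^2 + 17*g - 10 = (g - 1)*(g^2 - 7*g + 10) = (g - 2)*(g - 1)*(g - 5)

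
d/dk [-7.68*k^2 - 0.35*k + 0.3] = -15.36*k - 0.35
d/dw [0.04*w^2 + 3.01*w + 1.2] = 0.08*w + 3.01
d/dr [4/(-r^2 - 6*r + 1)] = 8*(r + 3)/(r^2 + 6*r - 1)^2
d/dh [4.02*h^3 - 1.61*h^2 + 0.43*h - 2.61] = 12.06*h^2 - 3.22*h + 0.43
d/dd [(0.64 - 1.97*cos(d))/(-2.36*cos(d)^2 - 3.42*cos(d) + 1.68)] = (4.6492*cos(d)^2 - 3.0208*cos(d) + 1.1208)*sin(d)/(5.5696*cos(d)^4 + 16.1424*cos(d)^3 + 3.7668*cos(d)^2 - 11.4912*cos(d) + 2.8224)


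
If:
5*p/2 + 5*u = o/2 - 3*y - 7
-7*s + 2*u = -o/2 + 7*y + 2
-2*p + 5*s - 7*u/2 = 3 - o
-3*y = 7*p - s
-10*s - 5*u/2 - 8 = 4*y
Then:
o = 8556/9643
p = -52/9643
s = -4237/9643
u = -11844/9643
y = -1291/9643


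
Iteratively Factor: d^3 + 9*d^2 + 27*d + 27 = (d + 3)*(d^2 + 6*d + 9) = (d + 3)^2*(d + 3)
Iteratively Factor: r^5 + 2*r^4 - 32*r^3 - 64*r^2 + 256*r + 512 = (r - 4)*(r^4 + 6*r^3 - 8*r^2 - 96*r - 128) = (r - 4)^2*(r^3 + 10*r^2 + 32*r + 32) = (r - 4)^2*(r + 2)*(r^2 + 8*r + 16) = (r - 4)^2*(r + 2)*(r + 4)*(r + 4)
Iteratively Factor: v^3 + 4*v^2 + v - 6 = (v - 1)*(v^2 + 5*v + 6) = (v - 1)*(v + 2)*(v + 3)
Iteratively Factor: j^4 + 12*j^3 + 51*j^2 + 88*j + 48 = (j + 1)*(j^3 + 11*j^2 + 40*j + 48) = (j + 1)*(j + 4)*(j^2 + 7*j + 12) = (j + 1)*(j + 4)^2*(j + 3)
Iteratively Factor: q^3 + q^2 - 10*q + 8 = (q - 2)*(q^2 + 3*q - 4) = (q - 2)*(q - 1)*(q + 4)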